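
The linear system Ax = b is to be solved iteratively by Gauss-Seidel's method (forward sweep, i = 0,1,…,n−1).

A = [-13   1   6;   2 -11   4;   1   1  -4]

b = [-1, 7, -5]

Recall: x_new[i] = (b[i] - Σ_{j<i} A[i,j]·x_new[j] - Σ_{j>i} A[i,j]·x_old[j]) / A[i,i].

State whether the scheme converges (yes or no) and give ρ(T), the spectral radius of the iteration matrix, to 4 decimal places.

Diagonal D = diag(-13, -11, -4); L, U strict lower/upper.
T_GS = -(D+L)⁻¹U: row 0 first, T[0,1] = -(1)/(-13) = +0.0769; later rows by forward substitution.
  T[0,:] = [+0.0000 +0.0769 +0.4615]
  T[1,:] = [+0.0000 +0.0140 +0.4476]
  T[2,:] = [+0.0000 +0.0227 +0.2273]
|eigenvalues of T|: 0.2674, 0.0262, 0.0000.
ρ(T) = max|λ| = 0.2674; 0.2674 < 1: convergent.

yes, ρ = 0.2674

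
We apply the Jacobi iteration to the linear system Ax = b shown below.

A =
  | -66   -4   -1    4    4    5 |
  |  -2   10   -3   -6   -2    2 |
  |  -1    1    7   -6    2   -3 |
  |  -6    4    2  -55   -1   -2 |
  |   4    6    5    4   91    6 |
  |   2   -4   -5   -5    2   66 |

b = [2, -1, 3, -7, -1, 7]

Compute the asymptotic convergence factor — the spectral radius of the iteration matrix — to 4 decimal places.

Write A = D+L+U with D = diag(-66, 10, 7, -55, 91, 66).
T_J = -D⁻¹(L+U): T[0,1] = -(-4)/(-66) = -0.0606; T[0,0] = 0.
  T[0,:] = [+0.0000  -0.0606  -0.0152  +0.0606  +0.0606  +0.0758]
  T[1,:] = [+0.2000  +0.0000  +0.3000  +0.6000  +0.2000  -0.2000]
  T[2,:] = [+0.1429  -0.1429  +0.0000  +0.8571  -0.2857  +0.4286]
  T[3,:] = [-0.1091  +0.0727  +0.0364  +0.0000  -0.0182  -0.0364]
  T[4,:] = [-0.0440  -0.0659  -0.0549  -0.0440  +0.0000  -0.0659]
  T[5,:] = [-0.0303  +0.0606  +0.0758  +0.0758  -0.0303  +0.0000]
eigenvalue magnitudes: 0.3731, 0.3046, 0.3046, 0.0904, 0.0904, 0.0632.
ρ(T) = max|λ| = 0.3731; 0.3731 < 1 ⇒ converges.

0.3731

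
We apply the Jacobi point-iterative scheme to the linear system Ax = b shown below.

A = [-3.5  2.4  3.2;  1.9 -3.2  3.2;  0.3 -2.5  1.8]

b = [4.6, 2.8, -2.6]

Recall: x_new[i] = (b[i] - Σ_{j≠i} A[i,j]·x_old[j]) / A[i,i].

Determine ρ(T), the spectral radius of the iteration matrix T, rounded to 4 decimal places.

Diagonal D = diag(-3.5, -3.2, 1.8); L, U strict lower/upper.
Jacobi: T = -D⁻¹(L+U), T[1,0] = -(1.9)/(-3.2) = +0.5938; T[1,1] = 0.
  T[0,:] = [+0.0000, +0.6857, +0.9143]
  T[1,:] = [+0.5938, +0.0000, +1.0000]
  T[2,:] = [-0.1667, +1.3889, +0.0000]
|eigenvalues of T|: 1.4445, 1.0029, 0.4416.
ρ = 1.4445; 1.4445 > 1 ⇒ diverges.

1.4445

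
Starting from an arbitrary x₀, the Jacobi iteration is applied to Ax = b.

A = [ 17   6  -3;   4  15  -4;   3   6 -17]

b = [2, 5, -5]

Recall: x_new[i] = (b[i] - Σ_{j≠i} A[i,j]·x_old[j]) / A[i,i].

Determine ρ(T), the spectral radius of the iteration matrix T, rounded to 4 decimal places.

Split A = D + L + U, D = diag(17, 15, -17).
T_J = -D⁻¹(L+U): T[2,1] = -(6)/(-17) = +0.3529; T[2,2] = 0.
  T[0,:] = [+0.0000 -0.3529 +0.1765]
  T[1,:] = [-0.2667 +0.0000 +0.2667]
  T[2,:] = [+0.1765 +0.3529 +0.0000]
|λ(T)| sorted: 0.5310, 0.3545, 0.1765.
ρ = 0.5310; 0.5310 < 1: convergent.

0.5310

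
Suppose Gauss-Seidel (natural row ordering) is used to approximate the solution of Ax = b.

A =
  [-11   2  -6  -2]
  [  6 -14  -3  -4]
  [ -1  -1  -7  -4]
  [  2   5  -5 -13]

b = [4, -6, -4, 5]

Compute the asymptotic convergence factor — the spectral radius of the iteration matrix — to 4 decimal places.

0.5072

Split A = D + L + U, D = diag(-11, -14, -7, -13).
T_GS = -(D+L)⁻¹U: row 0 first, T[0,1] = -(2)/(-11) = +0.1818; later rows by forward substitution.
  T[0,:] = [+0.0000 +0.1818 -0.5455 -0.1818]
  T[1,:] = [+0.0000 +0.0779 -0.4481 -0.3636]
  T[2,:] = [+0.0000 -0.0371 +0.1419 -0.4935]
  T[3,:] = [+0.0000 +0.0722 -0.3108 +0.0220]
|roots of det(T-λI)|: 0.5072, 0.2369, 0.0285, 0.0000.
spectral radius ρ = 0.5072; 0.5072 < 1, so it converges for any x₀.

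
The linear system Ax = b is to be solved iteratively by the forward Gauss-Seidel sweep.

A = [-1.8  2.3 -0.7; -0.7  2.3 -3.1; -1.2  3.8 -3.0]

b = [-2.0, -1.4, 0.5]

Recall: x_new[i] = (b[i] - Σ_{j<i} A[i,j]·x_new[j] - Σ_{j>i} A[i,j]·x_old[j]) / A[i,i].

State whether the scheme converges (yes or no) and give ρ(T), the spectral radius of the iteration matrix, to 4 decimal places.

A = D + L + U where D = diag(-1.8, 2.3, -3).
GS T = -(D+L)⁻¹U: row 0 first, T[0,2] = -(-0.7)/(-1.8) = -0.3889; later rows by forward substitution.
  T[0,:] = [+0.0000 +1.2778 -0.3889]
  T[1,:] = [+0.0000 +0.3889 +1.2295]
  T[2,:] = [+0.0000 -0.0185 +1.7129]
eigenvalue magnitudes: 1.6955, 0.4063, 0.0000.
spectral radius ρ = 1.6955; 1.6955 > 1, so it fails to converge.

no, ρ = 1.6955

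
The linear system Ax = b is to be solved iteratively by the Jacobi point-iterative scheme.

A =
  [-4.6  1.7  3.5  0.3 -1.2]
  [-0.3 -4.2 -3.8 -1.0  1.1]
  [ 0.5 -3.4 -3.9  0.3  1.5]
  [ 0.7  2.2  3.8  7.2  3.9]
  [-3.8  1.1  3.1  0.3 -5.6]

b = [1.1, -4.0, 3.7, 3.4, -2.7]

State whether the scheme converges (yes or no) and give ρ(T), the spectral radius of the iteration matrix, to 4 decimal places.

A = D + L + U where D = diag(-4.6, -4.2, -3.9, 7.2, -5.6).
Jacobi T = -D⁻¹(L+U): T[3,2] = -(3.8)/(7.2) = -0.5278; T[3,3] = 0.
  T[0,:] = [+0.0000 +0.3696 +0.7609 +0.0652 -0.2609]
  T[1,:] = [-0.0714 +0.0000 -0.9048 -0.2381 +0.2619]
  T[2,:] = [+0.1282 -0.8718 +0.0000 +0.0769 +0.3846]
  T[3,:] = [-0.0972 -0.3056 -0.5278 +0.0000 -0.5417]
  T[4,:] = [-0.6786 +0.1964 +0.5536 +0.0536 +0.0000]
|λ(T)| sorted: 1.3086, 0.8776, 0.4103, 0.4103, 0.2073.
spectral radius ρ = 1.3086; 1.3086 > 1, so it fails to converge.

no, ρ = 1.3086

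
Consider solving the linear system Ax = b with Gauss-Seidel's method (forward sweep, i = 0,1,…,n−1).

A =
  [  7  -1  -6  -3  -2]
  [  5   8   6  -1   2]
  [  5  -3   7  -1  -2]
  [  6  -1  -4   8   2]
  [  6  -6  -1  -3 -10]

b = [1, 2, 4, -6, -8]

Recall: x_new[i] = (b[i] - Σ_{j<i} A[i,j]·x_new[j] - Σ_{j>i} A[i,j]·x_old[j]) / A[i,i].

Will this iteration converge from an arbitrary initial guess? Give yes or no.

no

Diagonal D = diag(7, 8, 7, 8, -10); L, U strict lower/upper.
T_GS = -(D+L)⁻¹U: row 0 first, T[0,4] = -(-2)/(7) = +0.2857; later rows by forward substitution.
  T[0,:] = [+0.0000  +0.1429  +0.8571  +0.4286  +0.2857]
  T[1,:] = [+0.0000  -0.0893  -1.2857  -0.1429  -0.4286]
  T[2,:] = [+0.0000  -0.1403  -1.1633  -0.2245  -0.1020]
  T[3,:] = [+0.0000  -0.1885  -1.3852  -0.4515  -0.5689]
  T[4,:] = [+0.0000  +0.2099  +1.8176  +0.5008  +0.6094]
|roots of det(T-λI)|: 1.3405, 0.2616, 0.0809, 0.0809, 0.0000.
spectral radius ρ = 1.3405; 1.3405 > 1, so it fails to converge.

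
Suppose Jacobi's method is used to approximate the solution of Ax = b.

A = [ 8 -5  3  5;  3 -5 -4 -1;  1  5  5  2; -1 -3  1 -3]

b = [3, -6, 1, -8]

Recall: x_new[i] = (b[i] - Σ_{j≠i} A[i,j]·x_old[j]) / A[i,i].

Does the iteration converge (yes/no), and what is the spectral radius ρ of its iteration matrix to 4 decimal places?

Let D = diag(8, -5, 5, -3); L, U the strict triangles.
Jacobi: T = -D⁻¹(L+U), T[2,3] = -(2)/(5) = -0.4000; T[2,2] = 0.
  T[0,:] = [+0.0000, +0.6250, -0.3750, -0.6250]
  T[1,:] = [+0.6000, +0.0000, -0.8000, -0.2000]
  T[2,:] = [-0.2000, -1.0000, +0.0000, -0.4000]
  T[3,:] = [-0.3333, -1.0000, +0.3333, +0.0000]
|eigenvalues of T|: 1.3641, 1.0102, 0.4074, 0.0534.
ρ(T) = max|λ| = 1.3641; 1.3641 > 1: divergent.

no, ρ = 1.3641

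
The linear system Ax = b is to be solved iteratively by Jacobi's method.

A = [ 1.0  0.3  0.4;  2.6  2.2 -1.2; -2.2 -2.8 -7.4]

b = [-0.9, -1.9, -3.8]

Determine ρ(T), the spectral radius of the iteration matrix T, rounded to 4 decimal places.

0.6777

Write A = D+L+U with D = diag(1, 2.2, -7.4).
T_J = -D⁻¹(L+U): T[0,1] = -(0.3)/(1) = -0.3000; T[0,0] = 0.
  T[0,:] = [+0.0000, -0.3000, -0.4000]
  T[1,:] = [-1.1818, +0.0000, +0.5455]
  T[2,:] = [-0.2973, -0.3784, +0.0000]
|roots of det(T-λI)|: 0.6777, 0.4384, 0.4384.
ρ(T) = max|λ| = 0.6777; 0.6777 < 1: convergent.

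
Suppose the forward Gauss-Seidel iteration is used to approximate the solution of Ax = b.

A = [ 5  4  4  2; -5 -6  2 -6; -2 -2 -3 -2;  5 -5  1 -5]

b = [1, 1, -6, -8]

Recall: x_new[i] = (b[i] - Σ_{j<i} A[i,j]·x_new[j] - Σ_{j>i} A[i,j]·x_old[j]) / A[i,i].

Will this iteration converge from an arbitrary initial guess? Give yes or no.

Diagonal D = diag(5, -6, -3, -5); L, U strict lower/upper.
GS T = -(D+L)⁻¹U: row 0 first, T[0,3] = -(2)/(5) = -0.4000; later rows by forward substitution.
  T[0,:] = [+0.0000, -0.8000, -0.8000, -0.4000]
  T[1,:] = [+0.0000, +0.6667, +1.0000, -0.6667]
  T[2,:] = [+0.0000, +0.0889, -0.1333, +0.0444]
  T[3,:] = [+0.0000, -1.4489, -1.8267, +0.2756]
|λ(T)| sorted: 1.4989, 0.3651, 0.3249, 0.0000.
ρ(T) = max|λ| = 1.4989; 1.4989 > 1, so it fails to converge.

no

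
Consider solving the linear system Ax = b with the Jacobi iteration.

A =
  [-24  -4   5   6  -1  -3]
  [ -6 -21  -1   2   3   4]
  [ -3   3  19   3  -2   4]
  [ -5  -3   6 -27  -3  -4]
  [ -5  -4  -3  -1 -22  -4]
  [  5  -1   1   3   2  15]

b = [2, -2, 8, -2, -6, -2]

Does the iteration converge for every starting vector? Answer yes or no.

Split A = D + L + U, D = diag(-24, -21, 19, -27, -22, 15).
Jacobi T = -D⁻¹(L+U): T[0,3] = -(6)/(-24) = +0.2500; T[0,0] = 0.
  T[0,:] = [+0.0000, -0.1667, +0.2083, +0.2500, -0.0417, -0.1250]
  T[1,:] = [-0.2857, +0.0000, -0.0476, +0.0952, +0.1429, +0.1905]
  T[2,:] = [+0.1579, -0.1579, +0.0000, -0.1579, +0.1053, -0.2105]
  T[3,:] = [-0.1852, -0.1111, +0.2222, +0.0000, -0.1111, -0.1481]
  T[4,:] = [-0.2273, -0.1818, -0.1364, -0.0455, +0.0000, -0.1818]
  T[5,:] = [-0.3333, +0.0667, -0.0667, -0.2000, -0.1333, +0.0000]
|roots of det(T-λI)|: 0.5415, 0.3575, 0.3575, 0.2091, 0.2091, 0.0013.
ρ = 0.5415; 0.5415 < 1 ⇒ converges.

yes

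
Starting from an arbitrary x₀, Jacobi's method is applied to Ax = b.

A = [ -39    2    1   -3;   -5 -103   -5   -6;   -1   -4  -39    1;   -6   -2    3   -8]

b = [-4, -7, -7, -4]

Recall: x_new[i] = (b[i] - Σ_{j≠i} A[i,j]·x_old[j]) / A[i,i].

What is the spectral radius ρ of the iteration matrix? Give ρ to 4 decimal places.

A = D + L + U where D = diag(-39, -103, -39, -8).
T_J = -D⁻¹(L+U): T[0,3] = -(-3)/(-39) = -0.0769; T[0,0] = 0.
  T[0,:] = [+0.0000 +0.0513 +0.0256 -0.0769]
  T[1,:] = [-0.0485 +0.0000 -0.0485 -0.0583]
  T[2,:] = [-0.0256 -0.1026 +0.0000 +0.0256]
  T[3,:] = [-0.7500 -0.2500 +0.3750 +0.0000]
|roots of det(T-λI)|: 0.3057, 0.2434, 0.1111, 0.0488.
spectral radius ρ = 0.3057; 0.3057 < 1, so it converges for any x₀.

0.3057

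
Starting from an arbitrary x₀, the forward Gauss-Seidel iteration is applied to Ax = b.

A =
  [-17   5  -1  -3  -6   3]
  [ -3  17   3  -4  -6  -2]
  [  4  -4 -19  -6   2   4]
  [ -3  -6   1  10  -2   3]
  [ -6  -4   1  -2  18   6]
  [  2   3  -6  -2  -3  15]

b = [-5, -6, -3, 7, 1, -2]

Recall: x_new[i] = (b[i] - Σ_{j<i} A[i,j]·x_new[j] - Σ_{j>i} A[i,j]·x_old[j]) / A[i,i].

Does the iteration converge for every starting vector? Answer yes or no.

Diagonal D = diag(-17, 17, -19, 10, 18, 15); L, U strict lower/upper.
T_GS = -(D+L)⁻¹U: row 0 first, T[0,4] = -(-6)/(-17) = -0.3529; later rows by forward substitution.
  T[0,:] = [+0.0000, +0.2941, -0.0588, -0.1765, -0.3529, +0.1765]
  T[1,:] = [+0.0000, +0.0519, -0.1869, +0.2042, +0.2907, +0.1488]
  T[2,:] = [+0.0000, +0.0510, +0.0270, -0.3959, -0.0302, +0.2164]
  T[3,:] = [+0.0000, +0.1143, -0.1325, +0.1091, +0.2715, -0.1794]
  T[4,:] = [+0.0000, +0.1194, -0.0773, +0.0207, -0.0212, -0.2734]
  T[5,:] = [+0.0000, +0.0099, +0.0229, -0.1570, +0.0088, -0.0453]
|roots of det(T-λI)|: 0.5257, 0.2154, 0.2154, 0.0773, 0.0773, 0.0000.
ρ(T) = max|λ| = 0.5257; 0.5257 < 1: convergent.

yes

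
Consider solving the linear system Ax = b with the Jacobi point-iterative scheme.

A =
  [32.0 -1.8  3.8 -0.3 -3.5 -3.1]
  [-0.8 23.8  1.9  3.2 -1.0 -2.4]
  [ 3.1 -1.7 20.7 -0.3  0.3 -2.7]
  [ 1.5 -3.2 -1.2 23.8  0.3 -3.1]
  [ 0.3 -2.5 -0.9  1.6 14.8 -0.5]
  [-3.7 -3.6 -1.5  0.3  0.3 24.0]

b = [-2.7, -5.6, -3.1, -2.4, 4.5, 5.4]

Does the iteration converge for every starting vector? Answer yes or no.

yes

Split A = D + L + U, D = diag(32, 23.8, 20.7, 23.8, 14.8, 24).
T_J = -D⁻¹(L+U): T[0,3] = -(-0.3)/(32) = +0.0094; T[0,0] = 0.
  T[0,:] = [+0.0000, +0.0563, -0.1187, +0.0094, +0.1094, +0.0969]
  T[1,:] = [+0.0336, +0.0000, -0.0798, -0.1345, +0.0420, +0.1008]
  T[2,:] = [-0.1498, +0.0821, +0.0000, +0.0145, -0.0145, +0.1304]
  T[3,:] = [-0.0630, +0.1345, +0.0504, +0.0000, -0.0126, +0.1303]
  T[4,:] = [-0.0203, +0.1689, +0.0608, -0.1081, +0.0000, +0.0338]
  T[5,:] = [+0.1542, +0.1500, +0.0625, -0.0125, -0.0125, +0.0000]
|roots of det(T-λI)|: 0.2529, 0.1642, 0.1642, 0.1199, 0.1199, 0.0338.
ρ(T) = max|λ| = 0.2529; 0.2529 < 1: convergent.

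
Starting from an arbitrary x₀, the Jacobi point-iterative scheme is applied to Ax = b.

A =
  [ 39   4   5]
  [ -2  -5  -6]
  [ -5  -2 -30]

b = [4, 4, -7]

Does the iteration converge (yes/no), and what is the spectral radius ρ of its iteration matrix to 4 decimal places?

yes, ρ = 0.4432

Write A = D+L+U with D = diag(39, -5, -30).
Jacobi T = -D⁻¹(L+U): T[2,1] = -(-2)/(-30) = -0.0667; T[2,2] = 0.
  T[0,:] = [+0.0000 -0.1026 -0.1282]
  T[1,:] = [-0.4000 +0.0000 -1.2000]
  T[2,:] = [-0.1667 -0.0667 +0.0000]
|λ(T)| sorted: 0.4432, 0.2324, 0.2324.
spectral radius ρ = 0.4432; 0.4432 < 1, so it converges for any x₀.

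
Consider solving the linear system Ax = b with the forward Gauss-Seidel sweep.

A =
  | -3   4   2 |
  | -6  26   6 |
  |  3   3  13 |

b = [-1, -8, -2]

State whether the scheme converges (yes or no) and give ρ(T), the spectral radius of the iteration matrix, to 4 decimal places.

yes, ρ = 0.3657

Diagonal D = diag(-3, 26, 13); L, U strict lower/upper.
T_GS = -(D+L)⁻¹U: row 0 first, T[0,1] = -(4)/(-3) = +1.3333; later rows by forward substitution.
  T[0,:] = [+0.0000 +1.3333 +0.6667]
  T[1,:] = [+0.0000 +0.3077 -0.0769]
  T[2,:] = [+0.0000 -0.3787 -0.1361]
|eigenvalues of T|: 0.3657, 0.1941, 0.0000.
ρ = 0.3657; 0.3657 < 1 ⇒ converges.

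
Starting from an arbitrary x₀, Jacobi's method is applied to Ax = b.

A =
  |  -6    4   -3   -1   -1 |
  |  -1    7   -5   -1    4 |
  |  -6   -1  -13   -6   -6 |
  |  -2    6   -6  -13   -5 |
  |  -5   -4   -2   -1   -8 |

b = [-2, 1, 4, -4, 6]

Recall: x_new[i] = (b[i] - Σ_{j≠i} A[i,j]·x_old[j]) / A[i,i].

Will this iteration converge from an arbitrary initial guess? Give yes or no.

no

Split A = D + L + U, D = diag(-6, 7, -13, -13, -8).
T_J = -D⁻¹(L+U): T[0,3] = -(-1)/(-6) = -0.1667; T[0,0] = 0.
  T[0,:] = [+0.0000, +0.6667, -0.5000, -0.1667, -0.1667]
  T[1,:] = [+0.1429, +0.0000, +0.7143, +0.1429, -0.5714]
  T[2,:] = [-0.4615, -0.0769, +0.0000, -0.4615, -0.4615]
  T[3,:] = [-0.1538, +0.4615, -0.4615, +0.0000, -0.3846]
  T[4,:] = [-0.6250, -0.5000, -0.2500, -0.1250, +0.0000]
|λ(T)| sorted: 1.1471, 0.7948, 0.5684, 0.1722, 0.1722.
ρ = 1.1471; 1.1471 > 1, so it fails to converge.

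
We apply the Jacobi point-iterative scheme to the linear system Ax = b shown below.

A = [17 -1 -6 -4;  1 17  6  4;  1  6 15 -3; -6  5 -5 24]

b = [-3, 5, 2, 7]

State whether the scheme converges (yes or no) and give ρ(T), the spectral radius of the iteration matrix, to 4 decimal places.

yes, ρ = 0.6027

A = D + L + U where D = diag(17, 17, 15, 24).
T_J = -D⁻¹(L+U): T[2,1] = -(6)/(15) = -0.4000; T[2,2] = 0.
  T[0,:] = [+0.0000, +0.0588, +0.3529, +0.2353]
  T[1,:] = [-0.0588, +0.0000, -0.3529, -0.2353]
  T[2,:] = [-0.0667, -0.4000, +0.0000, +0.2000]
  T[3,:] = [+0.2500, -0.2083, +0.2083, +0.0000]
eigenvalue magnitudes: 0.6027, 0.2909, 0.2909, 0.0258.
spectral radius ρ = 0.6027; 0.6027 < 1 ⇒ converges.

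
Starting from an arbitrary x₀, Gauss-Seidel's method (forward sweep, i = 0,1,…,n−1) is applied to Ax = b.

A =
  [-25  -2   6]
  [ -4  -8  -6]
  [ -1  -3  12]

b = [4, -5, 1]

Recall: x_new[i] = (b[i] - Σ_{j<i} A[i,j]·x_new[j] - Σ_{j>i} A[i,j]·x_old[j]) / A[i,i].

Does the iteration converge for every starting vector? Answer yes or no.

yes

Split A = D + L + U, D = diag(-25, -8, 12).
Gauss-Seidel: T = -(D+L)⁻¹U, row 0 first, T[0,1] = -(-2)/(-25) = -0.0800; later rows by forward substitution.
  T[0,:] = [+0.0000, -0.0800, +0.2400]
  T[1,:] = [+0.0000, +0.0400, -0.8700]
  T[2,:] = [+0.0000, +0.0033, -0.1975]
moduli |λ_i(T)| = 0.1846, 0.0271, 0.0000.
ρ(T) = max|λ| = 0.1846; 0.1846 < 1 ⇒ converges.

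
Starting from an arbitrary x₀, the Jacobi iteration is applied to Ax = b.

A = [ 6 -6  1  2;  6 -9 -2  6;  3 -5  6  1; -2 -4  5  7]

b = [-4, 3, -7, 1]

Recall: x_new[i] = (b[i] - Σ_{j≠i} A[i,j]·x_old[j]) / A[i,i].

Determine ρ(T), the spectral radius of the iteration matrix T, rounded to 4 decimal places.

Let D = diag(6, -9, 6, 7); L, U the strict triangles.
T_J = -D⁻¹(L+U): T[1,2] = -(-2)/(-9) = -0.2222; T[1,1] = 0.
  T[0,:] = [+0.0000  +1.0000  -0.1667  -0.3333]
  T[1,:] = [+0.6667  +0.0000  -0.2222  +0.6667]
  T[2,:] = [-0.5000  +0.8333  +0.0000  -0.1667]
  T[3,:] = [+0.2857  +0.5714  -0.7143  +0.0000]
|roots of det(T-λI)|: 1.2056, 0.8870, 0.4486, 0.4486.
ρ = 1.2056; 1.2056 > 1: divergent.

1.2056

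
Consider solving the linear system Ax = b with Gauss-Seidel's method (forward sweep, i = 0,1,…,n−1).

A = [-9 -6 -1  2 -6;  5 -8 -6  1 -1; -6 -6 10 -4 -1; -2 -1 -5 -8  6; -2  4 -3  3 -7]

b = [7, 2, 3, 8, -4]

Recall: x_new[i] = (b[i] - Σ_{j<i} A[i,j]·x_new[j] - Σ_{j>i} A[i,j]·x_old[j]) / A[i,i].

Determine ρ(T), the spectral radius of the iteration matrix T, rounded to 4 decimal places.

Diagonal D = diag(-9, -8, 10, -8, -7); L, U strict lower/upper.
Gauss-Seidel: T = -(D+L)⁻¹U, row 0 first, T[0,3] = -(2)/(-9) = +0.2222; later rows by forward substitution.
  T[0,:] = [+0.0000 -0.6667 -0.1111 +0.2222 -0.6667]
  T[1,:] = [+0.0000 -0.4167 -0.8194 +0.2639 -0.5417]
  T[2,:] = [+0.0000 -0.6500 -0.5583 +0.6917 -0.6250]
  T[3,:] = [+0.0000 +0.6250 +0.4792 -0.5208 +1.3750]
  T[4,:] = [+0.0000 +0.4988 +0.0081 -0.4323 +0.7381]
moduli |λ_i(T)| = 1.3537, 0.5888, 0.5888, 0.0913, 0.0000.
spectral radius ρ = 1.3537; 1.3537 > 1, so it fails to converge.

1.3537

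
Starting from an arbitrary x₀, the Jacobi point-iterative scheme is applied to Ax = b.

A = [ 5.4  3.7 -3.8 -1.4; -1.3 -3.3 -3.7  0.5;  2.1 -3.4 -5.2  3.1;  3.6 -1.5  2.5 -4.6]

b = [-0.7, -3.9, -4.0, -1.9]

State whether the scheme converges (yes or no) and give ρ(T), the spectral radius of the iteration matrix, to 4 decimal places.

no, ρ = 1.5723

Let D = diag(5.4, -3.3, -5.2, -4.6); L, U the strict triangles.
Jacobi T = -D⁻¹(L+U): T[0,1] = -(3.7)/(5.4) = -0.6852; T[0,0] = 0.
  T[0,:] = [+0.0000  -0.6852  +0.7037  +0.2593]
  T[1,:] = [-0.3939  +0.0000  -1.1212  +0.1515]
  T[2,:] = [+0.4038  -0.6538  +0.0000  +0.5962]
  T[3,:] = [+0.7826  -0.3261  +0.5435  +0.0000]
|roots of det(T-λI)|: 1.5723, 0.9695, 0.3506, 0.3506.
spectral radius ρ = 1.5723; 1.5723 > 1 ⇒ diverges.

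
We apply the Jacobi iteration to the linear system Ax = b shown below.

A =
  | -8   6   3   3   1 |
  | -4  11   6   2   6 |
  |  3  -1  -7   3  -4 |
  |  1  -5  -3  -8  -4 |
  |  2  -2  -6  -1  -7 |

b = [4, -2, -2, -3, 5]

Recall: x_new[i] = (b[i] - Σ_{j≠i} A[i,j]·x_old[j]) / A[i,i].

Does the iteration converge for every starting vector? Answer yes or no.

Write A = D+L+U with D = diag(-8, 11, -7, -8, -7).
Jacobi T = -D⁻¹(L+U): T[4,3] = -(-1)/(-7) = -0.1429; T[4,4] = 0.
  T[0,:] = [+0.0000  +0.7500  +0.3750  +0.3750  +0.1250]
  T[1,:] = [+0.3636  +0.0000  -0.5455  -0.1818  -0.5455]
  T[2,:] = [+0.4286  -0.1429  +0.0000  +0.4286  -0.5714]
  T[3,:] = [+0.1250  -0.6250  -0.3750  +0.0000  -0.5000]
  T[4,:] = [+0.2857  -0.2857  -0.8571  -0.1429  +0.0000]
|λ(T)| sorted: 1.3310, 0.7877, 0.5392, 0.2784, 0.2784.
ρ = 1.3310; 1.3310 > 1 ⇒ diverges.

no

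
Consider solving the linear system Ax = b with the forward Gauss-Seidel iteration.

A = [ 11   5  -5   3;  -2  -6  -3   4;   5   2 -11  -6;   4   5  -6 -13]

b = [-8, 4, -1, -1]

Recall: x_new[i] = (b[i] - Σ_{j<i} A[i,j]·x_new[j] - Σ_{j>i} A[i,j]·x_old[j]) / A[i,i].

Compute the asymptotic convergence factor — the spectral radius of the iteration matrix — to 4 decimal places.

A = D + L + U where D = diag(11, -6, -11, -13).
Gauss-Seidel: T = -(D+L)⁻¹U, row 0 first, T[0,3] = -(3)/(11) = -0.2727; later rows by forward substitution.
  T[0,:] = [+0.0000, -0.4545, +0.4545, -0.2727]
  T[1,:] = [+0.0000, +0.1515, -0.6515, +0.7576]
  T[2,:] = [+0.0000, -0.1791, +0.0882, -0.5317]
  T[3,:] = [+0.0000, +0.0011, -0.1514, +0.4529]
|eigenvalues of T|: 0.7249, 0.2461, 0.2138, 0.0000.
ρ = 0.7249; 0.7249 < 1 ⇒ converges.

0.7249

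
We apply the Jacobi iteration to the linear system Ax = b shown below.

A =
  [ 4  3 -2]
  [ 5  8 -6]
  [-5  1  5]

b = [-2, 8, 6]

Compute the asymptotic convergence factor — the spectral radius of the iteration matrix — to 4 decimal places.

A = D + L + U where D = diag(4, 8, 5).
T_J = -D⁻¹(L+U): T[2,1] = -(1)/(5) = -0.2000; T[2,2] = 0.
  T[0,:] = [+0.0000 -0.7500 +0.5000]
  T[1,:] = [-0.6250 +0.0000 +0.7500]
  T[2,:] = [+1.0000 -0.2000 +0.0000]
|roots of det(T-λI)|: 1.1241, 0.6669, 0.6669.
ρ = 1.1241; 1.1241 > 1: divergent.

1.1241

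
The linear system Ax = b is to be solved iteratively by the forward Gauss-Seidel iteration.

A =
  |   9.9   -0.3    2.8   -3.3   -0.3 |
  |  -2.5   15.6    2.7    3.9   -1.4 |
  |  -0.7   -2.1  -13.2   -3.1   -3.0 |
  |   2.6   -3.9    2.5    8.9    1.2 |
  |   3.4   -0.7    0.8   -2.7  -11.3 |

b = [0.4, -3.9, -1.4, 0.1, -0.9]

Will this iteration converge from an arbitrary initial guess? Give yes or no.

Write A = D+L+U with D = diag(9.9, 15.6, -13.2, 8.9, -11.3).
Gauss-Seidel: T = -(D+L)⁻¹U, row 0 first, T[0,3] = -(-3.3)/(9.9) = +0.3333; later rows by forward substitution.
  T[0,:] = [+0.0000 +0.0303 -0.2828 +0.3333 +0.0303]
  T[1,:] = [+0.0000 +0.0049 -0.2184 -0.1966 +0.0946]
  T[2,:] = [+0.0000 -0.0024 +0.0497 -0.2213 -0.2439]
  T[3,:] = [+0.0000 -0.0061 -0.0271 -0.1214 -0.0337]
  T[4,:] = [+0.0000 +0.0101 -0.0616 +0.1258 -0.0060]
|roots of det(T-λI)|: 0.1664, 0.1361, 0.1361, 0.0162, 0.0000.
ρ(T) = max|λ| = 0.1664; 0.1664 < 1, so it converges for any x₀.

yes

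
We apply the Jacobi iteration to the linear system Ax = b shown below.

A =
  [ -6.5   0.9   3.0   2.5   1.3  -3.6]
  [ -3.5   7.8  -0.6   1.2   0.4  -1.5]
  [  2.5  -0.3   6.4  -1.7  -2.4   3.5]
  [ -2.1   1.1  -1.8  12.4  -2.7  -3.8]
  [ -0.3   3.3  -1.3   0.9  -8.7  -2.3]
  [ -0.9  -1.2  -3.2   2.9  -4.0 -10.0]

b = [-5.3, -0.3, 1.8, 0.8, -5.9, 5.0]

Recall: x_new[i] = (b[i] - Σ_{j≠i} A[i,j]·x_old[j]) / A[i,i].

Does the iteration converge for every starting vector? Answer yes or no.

yes

Let D = diag(-6.5, 7.8, 6.4, 12.4, -8.7, -10); L, U the strict triangles.
Jacobi T = -D⁻¹(L+U): T[4,2] = -(-1.3)/(-8.7) = -0.1494; T[4,4] = 0.
  T[0,:] = [+0.0000  +0.1385  +0.4615  +0.3846  +0.2000  -0.5538]
  T[1,:] = [+0.4487  +0.0000  +0.0769  -0.1538  -0.0513  +0.1923]
  T[2,:] = [-0.3906  +0.0469  +0.0000  +0.2656  +0.3750  -0.5469]
  T[3,:] = [+0.1694  -0.0887  +0.1452  +0.0000  +0.2177  +0.3065]
  T[4,:] = [-0.0345  +0.3793  -0.1494  +0.1034  +0.0000  -0.2644]
  T[5,:] = [-0.0900  -0.1200  -0.3200  +0.2900  -0.4000  +0.0000]
|λ(T)| sorted: 0.8470, 0.6347, 0.5247, 0.5247, 0.2539, 0.1685.
spectral radius ρ = 0.8470; 0.8470 < 1, so it converges for any x₀.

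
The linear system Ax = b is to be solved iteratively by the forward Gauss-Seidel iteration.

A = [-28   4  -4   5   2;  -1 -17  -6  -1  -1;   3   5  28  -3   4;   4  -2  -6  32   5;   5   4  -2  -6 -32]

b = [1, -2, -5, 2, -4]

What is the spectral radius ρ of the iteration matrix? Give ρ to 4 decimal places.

0.2342

Let D = diag(-28, -17, 28, 32, -32); L, U the strict triangles.
Gauss-Seidel: T = -(D+L)⁻¹U, row 0 first, T[0,4] = -(2)/(-28) = +0.0714; later rows by forward substitution.
  T[0,:] = [+0.0000, +0.1429, -0.1429, +0.1786, +0.0714]
  T[1,:] = [+0.0000, -0.0084, -0.3445, -0.0693, -0.0630]
  T[2,:] = [+0.0000, -0.0138, +0.0768, +0.1004, -0.1393]
  T[3,:] = [+0.0000, -0.0210, +0.0107, -0.0078, -0.1952]
  T[4,:] = [+0.0000, +0.0261, -0.0722, +0.0144, +0.0486]
|λ(T)| sorted: 0.2342, 0.1218, 0.1218, 0.0379, 0.0000.
spectral radius ρ = 0.2342; 0.2342 < 1: convergent.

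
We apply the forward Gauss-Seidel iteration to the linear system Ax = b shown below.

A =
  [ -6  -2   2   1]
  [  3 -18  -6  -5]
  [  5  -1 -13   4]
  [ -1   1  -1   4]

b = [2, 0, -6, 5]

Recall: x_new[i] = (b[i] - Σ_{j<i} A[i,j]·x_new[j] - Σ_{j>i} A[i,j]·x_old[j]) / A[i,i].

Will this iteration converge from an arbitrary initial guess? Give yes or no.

yes

Let D = diag(-6, -18, -13, 4); L, U the strict triangles.
T_GS = -(D+L)⁻¹U: row 0 first, T[0,1] = -(-2)/(-6) = -0.3333; later rows by forward substitution.
  T[0,:] = [+0.0000  -0.3333  +0.3333  +0.1667]
  T[1,:] = [+0.0000  -0.0556  -0.2778  -0.2500]
  T[2,:] = [+0.0000  -0.1239  +0.1496  +0.3910]
  T[3,:] = [+0.0000  -0.1004  +0.1902  +0.2019]
eigenvalue magnitudes: 0.5488, 0.1468, 0.1061, 0.0000.
ρ = 0.5488; 0.5488 < 1: convergent.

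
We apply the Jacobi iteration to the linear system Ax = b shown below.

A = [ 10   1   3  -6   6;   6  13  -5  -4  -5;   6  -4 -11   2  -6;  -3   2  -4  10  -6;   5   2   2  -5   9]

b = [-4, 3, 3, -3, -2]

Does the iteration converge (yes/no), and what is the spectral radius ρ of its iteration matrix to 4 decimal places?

no, ρ = 1.1344

Split A = D + L + U, D = diag(10, 13, -11, 10, 9).
T_J = -D⁻¹(L+U): T[2,0] = -(6)/(-11) = +0.5455; T[2,2] = 0.
  T[0,:] = [+0.0000 -0.1000 -0.3000 +0.6000 -0.6000]
  T[1,:] = [-0.4615 +0.0000 +0.3846 +0.3077 +0.3846]
  T[2,:] = [+0.5455 -0.3636 +0.0000 +0.1818 -0.5455]
  T[3,:] = [+0.3000 -0.2000 +0.4000 +0.0000 +0.6000]
  T[4,:] = [-0.5556 -0.2222 -0.2222 +0.5556 +0.0000]
|roots of det(T-λI)|: 1.1344, 0.5280, 0.4907, 0.4907, 0.3505.
ρ(T) = max|λ| = 1.1344; 1.1344 > 1: divergent.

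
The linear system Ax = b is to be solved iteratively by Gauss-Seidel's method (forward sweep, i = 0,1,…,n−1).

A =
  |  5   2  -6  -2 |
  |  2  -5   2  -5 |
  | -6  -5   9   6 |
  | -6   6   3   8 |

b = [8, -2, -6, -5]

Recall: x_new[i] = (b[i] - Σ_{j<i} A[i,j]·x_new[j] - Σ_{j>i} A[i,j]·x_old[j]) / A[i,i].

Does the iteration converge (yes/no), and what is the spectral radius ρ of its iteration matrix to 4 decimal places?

Split A = D + L + U, D = diag(5, -5, 9, 8).
GS T = -(D+L)⁻¹U: row 0 first, T[0,1] = -(2)/(5) = -0.4000; later rows by forward substitution.
  T[0,:] = [+0.0000, -0.4000, +1.2000, +0.4000]
  T[1,:] = [+0.0000, -0.1600, +0.8800, -0.8400]
  T[2,:] = [+0.0000, -0.3556, +1.2889, -0.8667]
  T[3,:] = [+0.0000, -0.0467, -0.2433, +1.2550]
|λ(T)| sorted: 1.6350, 0.6765, 0.0723, 0.0000.
spectral radius ρ = 1.6350; 1.6350 > 1, so it fails to converge.

no, ρ = 1.6350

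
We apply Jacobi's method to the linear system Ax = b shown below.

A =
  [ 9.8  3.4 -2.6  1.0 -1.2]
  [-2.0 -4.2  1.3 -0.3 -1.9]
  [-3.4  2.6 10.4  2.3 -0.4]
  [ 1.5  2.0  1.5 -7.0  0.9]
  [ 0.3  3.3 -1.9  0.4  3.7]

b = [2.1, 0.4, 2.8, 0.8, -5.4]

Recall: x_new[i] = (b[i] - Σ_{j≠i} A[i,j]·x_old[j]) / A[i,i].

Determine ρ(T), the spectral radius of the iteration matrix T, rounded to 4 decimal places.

Split A = D + L + U, D = diag(9.8, -4.2, 10.4, -7, 3.7).
Jacobi: T = -D⁻¹(L+U), T[4,0] = -(0.3)/(3.7) = -0.0811; T[4,4] = 0.
  T[0,:] = [+0.0000, -0.3469, +0.2653, -0.1020, +0.1224]
  T[1,:] = [-0.4762, +0.0000, +0.3095, -0.0714, -0.4524]
  T[2,:] = [+0.3269, -0.2500, +0.0000, -0.2212, +0.0385]
  T[3,:] = [+0.2143, +0.2857, +0.2143, +0.0000, +0.1286]
  T[4,:] = [-0.0811, -0.8919, +0.5135, -0.1081, +0.0000]
|eigenvalues of T|: 0.8215, 0.6444, 0.2829, 0.2829, 0.1956.
ρ = 0.8215; 0.8215 < 1: convergent.

0.8215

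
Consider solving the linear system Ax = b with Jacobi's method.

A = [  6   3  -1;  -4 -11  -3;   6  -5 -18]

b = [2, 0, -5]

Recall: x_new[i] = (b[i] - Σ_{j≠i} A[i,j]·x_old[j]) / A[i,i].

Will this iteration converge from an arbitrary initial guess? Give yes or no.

yes

A = D + L + U where D = diag(6, -11, -18).
T_J = -D⁻¹(L+U): T[1,0] = -(-4)/(-11) = -0.3636; T[1,1] = 0.
  T[0,:] = [+0.0000  -0.5000  +0.1667]
  T[1,:] = [-0.3636  +0.0000  -0.2727]
  T[2,:] = [+0.3333  -0.2778  +0.0000]
moduli |λ_i(T)| = 0.6406, 0.3935, 0.2471.
ρ(T) = max|λ| = 0.6406; 0.6406 < 1 ⇒ converges.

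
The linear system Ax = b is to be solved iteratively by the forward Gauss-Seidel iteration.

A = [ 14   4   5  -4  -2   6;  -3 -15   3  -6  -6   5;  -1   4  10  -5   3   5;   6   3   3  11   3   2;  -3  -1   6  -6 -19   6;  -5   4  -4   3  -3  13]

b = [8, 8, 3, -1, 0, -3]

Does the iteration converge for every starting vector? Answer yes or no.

Diagonal D = diag(14, -15, 10, 11, -19, 13); L, U strict lower/upper.
GS T = -(D+L)⁻¹U: row 0 first, T[0,2] = -(5)/(14) = -0.3571; later rows by forward substitution.
  T[0,:] = [+0.0000 -0.2857 -0.3571 +0.2857 +0.1429 -0.4286]
  T[1,:] = [+0.0000 +0.0571 +0.2714 -0.4571 -0.4286 +0.4190]
  T[2,:] = [+0.0000 -0.0514 -0.1443 +0.7114 -0.1143 -0.7105]
  T[3,:] = [+0.0000 +0.1543 +0.1601 -0.2252 -0.2026 +0.1314]
  T[4,:] = [+0.0000 -0.0229 -0.0540 +0.2747 +0.0279 +0.0955]
  T[5,:] = [+0.0000 -0.1842 -0.3147 +0.5848 +0.2048 -0.5207]
eigenvalue magnitudes: 0.8740, 0.2234, 0.1956, 0.1574, 0.1574, 0.0000.
ρ = 0.8740; 0.8740 < 1: convergent.

yes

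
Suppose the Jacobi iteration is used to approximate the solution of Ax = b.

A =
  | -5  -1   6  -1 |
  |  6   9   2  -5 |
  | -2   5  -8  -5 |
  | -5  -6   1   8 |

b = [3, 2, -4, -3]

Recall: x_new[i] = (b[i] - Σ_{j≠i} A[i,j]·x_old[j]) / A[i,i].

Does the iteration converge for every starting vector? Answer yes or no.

Diagonal D = diag(-5, 9, -8, 8); L, U strict lower/upper.
Jacobi T = -D⁻¹(L+U): T[1,0] = -(6)/(9) = -0.6667; T[1,1] = 0.
  T[0,:] = [+0.0000 -0.2000 +1.2000 -0.2000]
  T[1,:] = [-0.6667 +0.0000 -0.2222 +0.5556]
  T[2,:] = [-0.2500 +0.6250 +0.0000 -0.6250]
  T[3,:] = [+0.6250 +0.7500 -0.1250 +0.0000]
eigenvalue magnitudes: 1.1613, 0.9744, 0.9744, 0.6285.
ρ = 1.1613; 1.1613 > 1 ⇒ diverges.

no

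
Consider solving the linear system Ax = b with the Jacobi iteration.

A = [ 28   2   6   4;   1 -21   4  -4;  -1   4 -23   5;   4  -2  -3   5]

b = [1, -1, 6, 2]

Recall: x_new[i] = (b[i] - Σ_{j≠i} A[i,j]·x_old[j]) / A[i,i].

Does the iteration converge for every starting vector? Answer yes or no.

Diagonal D = diag(28, -21, -23, 5); L, U strict lower/upper.
Jacobi: T = -D⁻¹(L+U), T[1,0] = -(1)/(-21) = +0.0476; T[1,1] = 0.
  T[0,:] = [+0.0000  -0.0714  -0.2143  -0.1429]
  T[1,:] = [+0.0476  +0.0000  +0.1905  -0.1905]
  T[2,:] = [-0.0435  +0.1739  +0.0000  +0.2174]
  T[3,:] = [-0.8000  +0.4000  +0.6000  +0.0000]
eigenvalue magnitudes: 0.4720, 0.3265, 0.3265, 0.1476.
ρ(T) = max|λ| = 0.4720; 0.4720 < 1 ⇒ converges.

yes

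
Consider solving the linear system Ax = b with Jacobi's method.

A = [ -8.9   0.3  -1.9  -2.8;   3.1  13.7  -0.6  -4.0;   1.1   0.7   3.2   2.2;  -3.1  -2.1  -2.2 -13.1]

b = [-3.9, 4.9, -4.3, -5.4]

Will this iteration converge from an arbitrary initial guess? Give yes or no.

Diagonal D = diag(-8.9, 13.7, 3.2, -13.1); L, U strict lower/upper.
T_J = -D⁻¹(L+U): T[3,1] = -(-2.1)/(-13.1) = -0.1603; T[3,3] = 0.
  T[0,:] = [+0.0000  +0.0337  -0.2135  -0.3146]
  T[1,:] = [-0.2263  +0.0000  +0.0438  +0.2920]
  T[2,:] = [-0.3438  -0.2188  +0.0000  -0.6875]
  T[3,:] = [-0.2366  -0.1603  -0.1679  +0.0000]
moduli |λ_i(T)| = 0.5794, 0.3172, 0.2308, 0.2308.
ρ(T) = max|λ| = 0.5794; 0.5794 < 1 ⇒ converges.

yes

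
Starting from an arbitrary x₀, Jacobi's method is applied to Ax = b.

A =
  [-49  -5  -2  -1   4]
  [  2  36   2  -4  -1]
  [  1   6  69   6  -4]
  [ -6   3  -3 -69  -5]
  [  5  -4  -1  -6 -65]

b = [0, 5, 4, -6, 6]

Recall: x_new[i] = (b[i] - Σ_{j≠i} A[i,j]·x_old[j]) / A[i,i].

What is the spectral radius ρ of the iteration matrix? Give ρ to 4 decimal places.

0.2058

A = D + L + U where D = diag(-49, 36, 69, -69, -65).
T_J = -D⁻¹(L+U): T[0,3] = -(-1)/(-49) = -0.0204; T[0,0] = 0.
  T[0,:] = [+0.0000, -0.1020, -0.0408, -0.0204, +0.0816]
  T[1,:] = [-0.0556, +0.0000, -0.0556, +0.1111, +0.0278]
  T[2,:] = [-0.0145, -0.0870, +0.0000, -0.0870, +0.0580]
  T[3,:] = [-0.0870, +0.0435, -0.0435, +0.0000, -0.0725]
  T[4,:] = [+0.0769, -0.0615, -0.0154, -0.0923, +0.0000]
moduli |λ_i(T)| = 0.2058, 0.1233, 0.1233, 0.0221, 0.0016.
ρ = 0.2058; 0.2058 < 1, so it converges for any x₀.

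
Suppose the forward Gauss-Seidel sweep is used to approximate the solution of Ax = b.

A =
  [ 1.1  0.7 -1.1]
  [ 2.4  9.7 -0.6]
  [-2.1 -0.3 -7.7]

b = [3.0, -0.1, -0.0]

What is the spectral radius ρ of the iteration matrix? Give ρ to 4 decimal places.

Let D = diag(1.1, 9.7, -7.7); L, U the strict triangles.
T_GS = -(D+L)⁻¹U: row 0 first, T[0,2] = -(-1.1)/(1.1) = +1.0000; later rows by forward substitution.
  T[0,:] = [+0.0000  -0.6364  +1.0000]
  T[1,:] = [+0.0000  +0.1575  -0.1856]
  T[2,:] = [+0.0000  +0.1674  -0.2655]
|eigenvalues of T|: 0.1709, 0.0628, 0.0000.
spectral radius ρ = 0.1709; 0.1709 < 1: convergent.

0.1709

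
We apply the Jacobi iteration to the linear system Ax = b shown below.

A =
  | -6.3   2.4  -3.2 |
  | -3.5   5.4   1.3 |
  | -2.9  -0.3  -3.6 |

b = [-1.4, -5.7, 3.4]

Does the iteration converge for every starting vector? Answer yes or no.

yes

Split A = D + L + U, D = diag(-6.3, 5.4, -3.6).
Jacobi: T = -D⁻¹(L+U), T[0,1] = -(2.4)/(-6.3) = +0.3810; T[0,0] = 0.
  T[0,:] = [+0.0000  +0.3810  -0.5079]
  T[1,:] = [+0.6481  +0.0000  -0.2407]
  T[2,:] = [-0.8056  -0.0833  +0.0000]
eigenvalue magnitudes: 0.8889, 0.7335, 0.1554.
ρ = 0.8889; 0.8889 < 1, so it converges for any x₀.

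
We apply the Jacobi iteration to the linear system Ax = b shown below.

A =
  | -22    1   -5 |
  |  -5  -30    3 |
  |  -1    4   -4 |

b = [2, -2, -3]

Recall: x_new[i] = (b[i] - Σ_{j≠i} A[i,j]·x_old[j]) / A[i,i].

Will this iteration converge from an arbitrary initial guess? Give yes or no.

Let D = diag(-22, -30, -4); L, U the strict triangles.
Jacobi T = -D⁻¹(L+U): T[0,2] = -(-5)/(-22) = -0.2273; T[0,0] = 0.
  T[0,:] = [+0.0000  +0.0455  -0.2273]
  T[1,:] = [-0.1667  +0.0000  +0.1000]
  T[2,:] = [-0.2500  +1.0000  +0.0000]
moduli |λ_i(T)| = 0.4759, 0.2779, 0.2779.
ρ(T) = max|λ| = 0.4759; 0.4759 < 1, so it converges for any x₀.

yes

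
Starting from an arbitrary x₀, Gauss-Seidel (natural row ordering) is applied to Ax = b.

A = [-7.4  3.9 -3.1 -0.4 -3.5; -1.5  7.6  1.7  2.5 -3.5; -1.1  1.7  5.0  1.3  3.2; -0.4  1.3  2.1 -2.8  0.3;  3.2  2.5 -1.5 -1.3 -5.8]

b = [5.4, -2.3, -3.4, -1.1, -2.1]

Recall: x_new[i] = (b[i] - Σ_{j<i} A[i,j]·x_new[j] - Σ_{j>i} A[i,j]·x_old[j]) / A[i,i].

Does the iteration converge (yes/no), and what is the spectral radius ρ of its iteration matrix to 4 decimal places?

Write A = D+L+U with D = diag(-7.4, 7.6, 5, -2.8, -5.8).
GS T = -(D+L)⁻¹U: row 0 first, T[0,1] = -(3.9)/(-7.4) = +0.5270; later rows by forward substitution.
  T[0,:] = [+0.0000  +0.5270  -0.4189  -0.0541  -0.4730]
  T[1,:] = [+0.0000  +0.1040  -0.3064  -0.3396  +0.3672]
  T[2,:] = [+0.0000  +0.0806  +0.0120  -0.1564  -0.8689]
  T[3,:] = [+0.0000  +0.0334  -0.0734  -0.2673  -0.3065]
  T[4,:] = [+0.0000  +0.3073  -0.3498  -0.0758  +0.1907]
|roots of det(T-λI)|: 0.8315, 0.4181, 0.4181, 0.0125, 0.0000.
ρ = 0.8315; 0.8315 < 1 ⇒ converges.

yes, ρ = 0.8315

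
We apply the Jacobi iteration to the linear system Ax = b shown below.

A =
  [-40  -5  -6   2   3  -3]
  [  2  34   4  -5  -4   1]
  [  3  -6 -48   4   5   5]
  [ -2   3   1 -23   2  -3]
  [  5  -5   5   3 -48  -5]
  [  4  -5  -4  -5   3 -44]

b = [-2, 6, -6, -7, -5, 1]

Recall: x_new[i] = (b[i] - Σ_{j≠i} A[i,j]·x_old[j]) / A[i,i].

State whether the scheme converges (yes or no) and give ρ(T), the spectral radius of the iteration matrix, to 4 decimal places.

yes, ρ = 0.1951

Write A = D+L+U with D = diag(-40, 34, -48, -23, -48, -44).
Jacobi: T = -D⁻¹(L+U), T[4,1] = -(-5)/(-48) = -0.1042; T[4,4] = 0.
  T[0,:] = [+0.0000 -0.1250 -0.1500 +0.0500 +0.0750 -0.0750]
  T[1,:] = [-0.0588 +0.0000 -0.1176 +0.1471 +0.1176 -0.0294]
  T[2,:] = [+0.0625 -0.1250 +0.0000 +0.0833 +0.1042 +0.1042]
  T[3,:] = [-0.0870 +0.1304 +0.0435 +0.0000 +0.0870 -0.1304]
  T[4,:] = [+0.1042 -0.1042 +0.1042 +0.0625 +0.0000 -0.1042]
  T[5,:] = [+0.0909 -0.1136 -0.0909 -0.1136 +0.0682 +0.0000]
|eigenvalues of T|: 0.1951, 0.1637, 0.1637, 0.1573, 0.1280, 0.1280.
ρ(T) = max|λ| = 0.1951; 0.1951 < 1 ⇒ converges.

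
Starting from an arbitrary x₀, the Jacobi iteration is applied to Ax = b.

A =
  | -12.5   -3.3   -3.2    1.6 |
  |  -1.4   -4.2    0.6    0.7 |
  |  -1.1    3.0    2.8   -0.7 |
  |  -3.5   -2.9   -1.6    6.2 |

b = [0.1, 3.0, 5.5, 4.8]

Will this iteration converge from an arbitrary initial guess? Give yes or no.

Diagonal D = diag(-12.5, -4.2, 2.8, 6.2); L, U strict lower/upper.
Jacobi T = -D⁻¹(L+U): T[0,1] = -(-3.3)/(-12.5) = -0.2640; T[0,0] = 0.
  T[0,:] = [+0.0000  -0.2640  -0.2560  +0.1280]
  T[1,:] = [-0.3333  +0.0000  +0.1429  +0.1667]
  T[2,:] = [+0.3929  -1.0714  +0.0000  +0.2500]
  T[3,:] = [+0.5645  +0.4677  +0.2581  +0.0000]
eigenvalue magnitudes: 0.6817, 0.5530, 0.5530, 0.2608.
spectral radius ρ = 0.6817; 0.6817 < 1: convergent.

yes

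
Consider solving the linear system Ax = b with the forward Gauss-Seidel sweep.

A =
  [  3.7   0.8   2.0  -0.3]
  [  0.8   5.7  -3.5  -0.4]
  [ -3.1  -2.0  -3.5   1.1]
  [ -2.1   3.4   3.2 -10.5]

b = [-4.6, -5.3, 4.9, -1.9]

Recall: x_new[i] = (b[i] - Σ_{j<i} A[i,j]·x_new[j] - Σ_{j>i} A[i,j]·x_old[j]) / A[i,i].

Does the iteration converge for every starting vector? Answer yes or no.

Write A = D+L+U with D = diag(3.7, 5.7, -3.5, -10.5).
Gauss-Seidel: T = -(D+L)⁻¹U, row 0 first, T[0,3] = -(-0.3)/(3.7) = +0.0811; later rows by forward substitution.
  T[0,:] = [+0.0000  -0.2162  -0.5405  +0.0811]
  T[1,:] = [+0.0000  +0.0303  +0.6899  +0.0588]
  T[2,:] = [+0.0000  +0.1742  +0.0845  +0.2089]
  T[3,:] = [+0.0000  +0.1061  +0.3573  +0.0665]
eigenvalue magnitudes: 0.5534, 0.3258, 0.0463, 0.0000.
spectral radius ρ = 0.5534; 0.5534 < 1, so it converges for any x₀.

yes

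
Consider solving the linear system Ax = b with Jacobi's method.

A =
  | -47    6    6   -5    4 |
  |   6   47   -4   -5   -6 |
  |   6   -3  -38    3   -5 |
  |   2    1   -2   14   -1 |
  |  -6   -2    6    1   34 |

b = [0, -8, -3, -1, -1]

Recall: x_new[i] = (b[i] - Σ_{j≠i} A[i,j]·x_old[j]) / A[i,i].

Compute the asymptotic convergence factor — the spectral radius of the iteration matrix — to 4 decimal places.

A = D + L + U where D = diag(-47, 47, -38, 14, 34).
Jacobi: T = -D⁻¹(L+U), T[1,0] = -(6)/(47) = -0.1277; T[1,1] = 0.
  T[0,:] = [+0.0000  +0.1277  +0.1277  -0.1064  +0.0851]
  T[1,:] = [-0.1277  +0.0000  +0.0851  +0.1064  +0.1277]
  T[2,:] = [+0.1579  -0.0789  +0.0000  +0.0789  -0.1316]
  T[3,:] = [-0.1429  -0.0714  +0.1429  +0.0000  +0.0714]
  T[4,:] = [+0.1765  +0.0588  -0.1765  -0.0294  +0.0000]
|λ(T)| sorted: 0.3152, 0.1763, 0.1260, 0.1165, 0.1165.
ρ = 0.3152; 0.3152 < 1 ⇒ converges.

0.3152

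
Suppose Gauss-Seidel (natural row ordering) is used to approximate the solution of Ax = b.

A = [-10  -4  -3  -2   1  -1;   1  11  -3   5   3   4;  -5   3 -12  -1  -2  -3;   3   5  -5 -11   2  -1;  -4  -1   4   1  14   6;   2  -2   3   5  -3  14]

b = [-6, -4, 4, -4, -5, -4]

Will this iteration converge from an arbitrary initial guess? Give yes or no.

yes

Write A = D+L+U with D = diag(-10, 11, -12, -11, 14, 14).
GS T = -(D+L)⁻¹U: row 0 first, T[0,2] = -(-3)/(-10) = -0.3000; later rows by forward substitution.
  T[0,:] = [+0.0000, -0.4000, -0.3000, -0.2000, +0.1000, -0.1000]
  T[1,:] = [+0.0000, +0.0364, +0.3000, -0.4364, -0.2818, -0.3545]
  T[2,:] = [+0.0000, +0.1758, +0.2000, -0.1091, -0.2788, -0.2970]
  T[3,:] = [+0.0000, -0.1725, -0.0364, -0.2033, +0.2077, -0.1444]
  T[4,:] = [+0.0000, -0.1496, -0.1188, -0.0426, +0.0733, -0.3873]
  T[5,:] = [+0.0000, +0.0542, +0.0304, +0.0531, -0.0533, -0.0042]
|roots of det(T-λI)|: 0.5897, 0.3281, 0.0832, 0.0832, 0.0756, 0.0000.
ρ = 0.5897; 0.5897 < 1, so it converges for any x₀.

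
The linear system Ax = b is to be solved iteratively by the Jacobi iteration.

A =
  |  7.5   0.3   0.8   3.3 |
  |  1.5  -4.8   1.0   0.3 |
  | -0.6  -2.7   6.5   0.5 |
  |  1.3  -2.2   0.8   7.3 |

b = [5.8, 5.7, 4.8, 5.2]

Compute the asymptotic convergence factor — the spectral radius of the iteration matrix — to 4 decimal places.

Write A = D+L+U with D = diag(7.5, -4.8, 6.5, 7.3).
Jacobi T = -D⁻¹(L+U): T[2,1] = -(-2.7)/(6.5) = +0.4154; T[2,2] = 0.
  T[0,:] = [+0.0000, -0.0400, -0.1067, -0.4400]
  T[1,:] = [+0.3125, +0.0000, +0.2083, +0.0625]
  T[2,:] = [+0.0923, +0.4154, +0.0000, -0.0769]
  T[3,:] = [-0.1781, +0.3014, -0.1096, +0.0000]
|λ(T)| sorted: 0.5276, 0.3497, 0.3497, 0.0249.
ρ = 0.5276; 0.5276 < 1, so it converges for any x₀.

0.5276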